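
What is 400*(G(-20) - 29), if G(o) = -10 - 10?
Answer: -19600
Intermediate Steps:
G(o) = -20
400*(G(-20) - 29) = 400*(-20 - 29) = 400*(-49) = -19600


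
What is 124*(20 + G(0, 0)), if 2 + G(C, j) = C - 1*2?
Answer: 1984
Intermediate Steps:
G(C, j) = -4 + C (G(C, j) = -2 + (C - 1*2) = -2 + (C - 2) = -2 + (-2 + C) = -4 + C)
124*(20 + G(0, 0)) = 124*(20 + (-4 + 0)) = 124*(20 - 4) = 124*16 = 1984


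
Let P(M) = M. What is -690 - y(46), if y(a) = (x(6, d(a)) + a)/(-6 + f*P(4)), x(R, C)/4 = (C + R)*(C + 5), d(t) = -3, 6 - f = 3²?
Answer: -6175/9 ≈ -686.11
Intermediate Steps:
f = -3 (f = 6 - 1*3² = 6 - 1*9 = 6 - 9 = -3)
x(R, C) = 4*(5 + C)*(C + R) (x(R, C) = 4*((C + R)*(C + 5)) = 4*((C + R)*(5 + C)) = 4*((5 + C)*(C + R)) = 4*(5 + C)*(C + R))
y(a) = -4/3 - a/18 (y(a) = ((4*(-3)² + 20*(-3) + 20*6 + 4*(-3)*6) + a)/(-6 - 3*4) = ((4*9 - 60 + 120 - 72) + a)/(-6 - 12) = ((36 - 60 + 120 - 72) + a)/(-18) = (24 + a)*(-1/18) = -4/3 - a/18)
-690 - y(46) = -690 - (-4/3 - 1/18*46) = -690 - (-4/3 - 23/9) = -690 - 1*(-35/9) = -690 + 35/9 = -6175/9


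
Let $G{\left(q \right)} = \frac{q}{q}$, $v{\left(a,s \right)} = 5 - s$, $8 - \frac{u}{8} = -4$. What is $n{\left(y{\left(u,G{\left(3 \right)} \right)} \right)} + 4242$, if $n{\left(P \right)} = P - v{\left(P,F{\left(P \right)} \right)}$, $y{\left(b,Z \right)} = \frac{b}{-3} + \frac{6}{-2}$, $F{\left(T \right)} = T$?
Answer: $4167$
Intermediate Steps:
$u = 96$ ($u = 64 - -32 = 64 + 32 = 96$)
$G{\left(q \right)} = 1$
$y{\left(b,Z \right)} = -3 - \frac{b}{3}$ ($y{\left(b,Z \right)} = b \left(- \frac{1}{3}\right) + 6 \left(- \frac{1}{2}\right) = - \frac{b}{3} - 3 = -3 - \frac{b}{3}$)
$n{\left(P \right)} = -5 + 2 P$ ($n{\left(P \right)} = P - \left(5 - P\right) = P + \left(-5 + P\right) = -5 + 2 P$)
$n{\left(y{\left(u,G{\left(3 \right)} \right)} \right)} + 4242 = \left(-5 + 2 \left(-3 - 32\right)\right) + 4242 = \left(-5 + 2 \left(-35\right)\right) + 4242 = \left(-5 - 70\right) + 4242 = -75 + 4242 = 4167$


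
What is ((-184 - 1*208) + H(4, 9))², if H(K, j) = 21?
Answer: 137641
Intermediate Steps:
((-184 - 1*208) + H(4, 9))² = ((-184 - 1*208) + 21)² = ((-184 - 208) + 21)² = (-392 + 21)² = (-371)² = 137641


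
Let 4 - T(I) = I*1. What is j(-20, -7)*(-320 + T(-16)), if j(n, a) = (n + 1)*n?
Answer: -114000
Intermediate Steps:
j(n, a) = n*(1 + n) (j(n, a) = (1 + n)*n = n*(1 + n))
T(I) = 4 - I
j(-20, -7)*(-320 + T(-16)) = (-20*(1 - 20))*(-320 + (4 - 1*(-16))) = (-20*(-19))*(-320 + (4 + 16)) = 380*(-320 + 20) = 380*(-300) = -114000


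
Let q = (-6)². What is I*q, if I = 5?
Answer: 180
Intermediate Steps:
q = 36
I*q = 5*36 = 180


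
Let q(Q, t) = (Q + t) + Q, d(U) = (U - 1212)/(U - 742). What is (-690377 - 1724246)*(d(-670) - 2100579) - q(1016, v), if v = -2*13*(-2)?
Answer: 3580904821270655/706 ≈ 5.0721e+12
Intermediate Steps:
d(U) = (-1212 + U)/(-742 + U)
v = 52 (v = -26*(-2) = 52)
q(Q, t) = t + 2*Q
(-690377 - 1724246)*(d(-670) - 2100579) - q(1016, v) = (-690377 - 1724246)*((-1212 - 670)/(-742 - 670) - 2100579) - (52 + 2*1016) = -2414623*(-1882/(-1412) - 2100579) - (52 + 2032) = -2414623*(-1/1412*(-1882) - 2100579) - 1*2084 = -2414623*(941/706 - 2100579) - 2084 = -2414623*(-1483007833/706) - 2084 = 3580904822741959/706 - 2084 = 3580904821270655/706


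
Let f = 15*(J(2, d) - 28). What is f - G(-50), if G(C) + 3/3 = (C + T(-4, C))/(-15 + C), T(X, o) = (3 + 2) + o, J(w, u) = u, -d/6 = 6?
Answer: -12486/13 ≈ -960.46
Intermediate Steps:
d = -36 (d = -6*6 = -36)
T(X, o) = 5 + o
f = -960 (f = 15*(-36 - 28) = 15*(-64) = -960)
G(C) = -1 + (5 + 2*C)/(-15 + C) (G(C) = -1 + (C + (5 + C))/(-15 + C) = -1 + (5 + 2*C)/(-15 + C))
f - G(-50) = -960 - (20 - 50)/(-15 - 50) = -960 - (-30)/(-65) = -960 - (-1)*(-30)/65 = -960 - 1*6/13 = -960 - 6/13 = -12486/13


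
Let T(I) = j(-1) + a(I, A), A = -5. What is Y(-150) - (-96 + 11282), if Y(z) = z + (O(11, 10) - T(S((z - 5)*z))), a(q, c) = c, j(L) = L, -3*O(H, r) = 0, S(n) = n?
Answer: -11330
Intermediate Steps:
O(H, r) = 0 (O(H, r) = -1/3*0 = 0)
T(I) = -6 (T(I) = -1 - 5 = -6)
Y(z) = 6 + z (Y(z) = z + (0 - 1*(-6)) = z + (0 + 6) = z + 6 = 6 + z)
Y(-150) - (-96 + 11282) = (6 - 150) - (-96 + 11282) = -144 - 1*11186 = -144 - 11186 = -11330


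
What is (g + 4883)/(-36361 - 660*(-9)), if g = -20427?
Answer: 536/1049 ≈ 0.51096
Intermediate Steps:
(g + 4883)/(-36361 - 660*(-9)) = (-20427 + 4883)/(-36361 - 660*(-9)) = -15544/(-36361 + 5940) = -15544/(-30421) = -15544*(-1/30421) = 536/1049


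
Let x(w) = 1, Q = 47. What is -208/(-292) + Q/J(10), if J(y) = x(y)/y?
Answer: 34362/73 ≈ 470.71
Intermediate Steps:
J(y) = 1/y
-208/(-292) + Q/J(10) = -208/(-292) + 47/(1/10) = -208*(-1/292) + 47/(⅒) = 52/73 + 47*10 = 52/73 + 470 = 34362/73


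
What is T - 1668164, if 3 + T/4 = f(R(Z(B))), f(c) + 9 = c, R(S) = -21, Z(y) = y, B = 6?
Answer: -1668296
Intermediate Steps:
f(c) = -9 + c
T = -132 (T = -12 + 4*(-9 - 21) = -12 + 4*(-30) = -12 - 120 = -132)
T - 1668164 = -132 - 1668164 = -1668296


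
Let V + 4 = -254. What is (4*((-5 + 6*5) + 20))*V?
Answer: -46440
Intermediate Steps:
V = -258 (V = -4 - 254 = -258)
(4*((-5 + 6*5) + 20))*V = (4*((-5 + 6*5) + 20))*(-258) = (4*((-5 + 30) + 20))*(-258) = (4*(25 + 20))*(-258) = (4*45)*(-258) = 180*(-258) = -46440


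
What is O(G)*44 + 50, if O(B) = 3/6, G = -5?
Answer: 72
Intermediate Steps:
O(B) = ½ (O(B) = 3*(⅙) = ½)
O(G)*44 + 50 = (½)*44 + 50 = 22 + 50 = 72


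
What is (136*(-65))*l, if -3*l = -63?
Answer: -185640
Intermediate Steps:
l = 21 (l = -⅓*(-63) = 21)
(136*(-65))*l = (136*(-65))*21 = -8840*21 = -185640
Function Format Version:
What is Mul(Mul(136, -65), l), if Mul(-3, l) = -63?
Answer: -185640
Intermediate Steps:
l = 21 (l = Mul(Rational(-1, 3), -63) = 21)
Mul(Mul(136, -65), l) = Mul(Mul(136, -65), 21) = Mul(-8840, 21) = -185640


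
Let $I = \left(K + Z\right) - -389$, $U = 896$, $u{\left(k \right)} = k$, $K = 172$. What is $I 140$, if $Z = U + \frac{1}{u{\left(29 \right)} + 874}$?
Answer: $\frac{26313440}{129} \approx 2.0398 \cdot 10^{5}$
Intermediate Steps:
$Z = \frac{809089}{903}$ ($Z = 896 + \frac{1}{29 + 874} = 896 + \frac{1}{903} = \frac{809089}{903} \approx 896.0$)
$I = \frac{1315672}{903}$ ($I = \left(172 + \frac{809089}{903}\right) - -389 = \frac{964405}{903} + 389 = \frac{1315672}{903} \approx 1457.0$)
$I 140 = \frac{1315672}{903} \cdot 140 = \frac{26313440}{129}$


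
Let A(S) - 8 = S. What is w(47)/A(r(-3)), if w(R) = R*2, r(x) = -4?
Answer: 47/2 ≈ 23.500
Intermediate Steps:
w(R) = 2*R
A(S) = 8 + S
w(47)/A(r(-3)) = (2*47)/(8 - 4) = 94/4 = 94*(¼) = 47/2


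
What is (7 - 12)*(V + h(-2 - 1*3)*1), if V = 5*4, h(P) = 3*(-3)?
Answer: -55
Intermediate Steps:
h(P) = -9
V = 20
(7 - 12)*(V + h(-2 - 1*3)*1) = (7 - 12)*(20 - 9*1) = -5*(20 - 9) = -5*11 = -55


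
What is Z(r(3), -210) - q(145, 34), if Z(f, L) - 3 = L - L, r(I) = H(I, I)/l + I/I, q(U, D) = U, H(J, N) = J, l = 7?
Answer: -142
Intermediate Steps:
r(I) = 1 + I/7 (r(I) = I/7 + I/I = I*(⅐) + 1 = I/7 + 1 = 1 + I/7)
Z(f, L) = 3 (Z(f, L) = 3 + (L - L) = 3 + 0 = 3)
Z(r(3), -210) - q(145, 34) = 3 - 1*145 = 3 - 145 = -142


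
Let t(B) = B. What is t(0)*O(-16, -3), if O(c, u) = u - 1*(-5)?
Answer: 0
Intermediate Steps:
O(c, u) = 5 + u (O(c, u) = u + 5 = 5 + u)
t(0)*O(-16, -3) = 0*(5 - 3) = 0*2 = 0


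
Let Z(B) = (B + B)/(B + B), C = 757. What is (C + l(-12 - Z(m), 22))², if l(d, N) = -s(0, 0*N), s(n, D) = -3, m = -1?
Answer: 577600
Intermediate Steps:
Z(B) = 1 (Z(B) = (2*B)/((2*B)) = (2*B)*(1/(2*B)) = 1)
l(d, N) = 3 (l(d, N) = -1*(-3) = 3)
(C + l(-12 - Z(m), 22))² = (757 + 3)² = 760² = 577600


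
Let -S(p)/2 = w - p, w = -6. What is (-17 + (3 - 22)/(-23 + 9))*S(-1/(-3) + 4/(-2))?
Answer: -949/7 ≈ -135.57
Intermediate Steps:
S(p) = 12 + 2*p (S(p) = -2*(-6 - p) = 12 + 2*p)
(-17 + (3 - 22)/(-23 + 9))*S(-1/(-3) + 4/(-2)) = (-17 + (3 - 22)/(-23 + 9))*(12 + 2*(-1/(-3) + 4/(-2))) = (-17 - 19/(-14))*(12 + 2*(-1*(-⅓) + 4*(-½))) = (-17 - 19*(-1/14))*(12 + 2*(⅓ - 2)) = (-17 + 19/14)*(12 + 2*(-5/3)) = -219*(12 - 10/3)/14 = -219/14*26/3 = -949/7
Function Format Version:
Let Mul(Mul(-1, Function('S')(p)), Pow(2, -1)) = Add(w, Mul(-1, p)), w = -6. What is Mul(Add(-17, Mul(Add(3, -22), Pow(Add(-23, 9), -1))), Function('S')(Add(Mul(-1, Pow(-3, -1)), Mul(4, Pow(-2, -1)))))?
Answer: Rational(-949, 7) ≈ -135.57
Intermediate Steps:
Function('S')(p) = Add(12, Mul(2, p)) (Function('S')(p) = Mul(-2, Add(-6, Mul(-1, p))) = Add(12, Mul(2, p)))
Mul(Add(-17, Mul(Add(3, -22), Pow(Add(-23, 9), -1))), Function('S')(Add(Mul(-1, Pow(-3, -1)), Mul(4, Pow(-2, -1))))) = Mul(Add(-17, Mul(Add(3, -22), Pow(Add(-23, 9), -1))), Add(12, Mul(2, Add(Mul(-1, Pow(-3, -1)), Mul(4, Pow(-2, -1)))))) = Mul(Add(-17, Mul(-19, Pow(-14, -1))), Add(12, Mul(2, Add(Mul(-1, Rational(-1, 3)), Mul(4, Rational(-1, 2)))))) = Mul(Add(-17, Mul(-19, Rational(-1, 14))), Add(12, Mul(2, Add(Rational(1, 3), -2)))) = Mul(Add(-17, Rational(19, 14)), Add(12, Mul(2, Rational(-5, 3)))) = Mul(Rational(-219, 14), Add(12, Rational(-10, 3))) = Mul(Rational(-219, 14), Rational(26, 3)) = Rational(-949, 7)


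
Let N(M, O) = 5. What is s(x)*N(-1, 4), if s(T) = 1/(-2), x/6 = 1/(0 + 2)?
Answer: -5/2 ≈ -2.5000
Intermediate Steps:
x = 3 (x = 6/(0 + 2) = 6/2 = 6*(½) = 3)
s(T) = -½
s(x)*N(-1, 4) = -½*5 = -5/2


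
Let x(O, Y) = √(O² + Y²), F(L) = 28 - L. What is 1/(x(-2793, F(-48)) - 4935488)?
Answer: -4935488/24359033991519 - 95*√865/24359033991519 ≈ -2.0273e-7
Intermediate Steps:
1/(x(-2793, F(-48)) - 4935488) = 1/(√((-2793)² + (28 - 1*(-48))²) - 4935488) = 1/(√(7800849 + (28 + 48)²) - 4935488) = 1/(√(7800849 + 76²) - 4935488) = 1/(√(7800849 + 5776) - 4935488) = 1/(√7806625 - 4935488) = 1/(95*√865 - 4935488) = 1/(-4935488 + 95*√865)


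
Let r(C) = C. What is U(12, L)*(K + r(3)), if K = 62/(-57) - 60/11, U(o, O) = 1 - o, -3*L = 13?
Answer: 2221/57 ≈ 38.965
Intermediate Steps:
L = -13/3 (L = -1/3*13 = -13/3 ≈ -4.3333)
K = -4102/627 (K = 62*(-1/57) - 60*1/11 = -62/57 - 60/11 = -4102/627 ≈ -6.5423)
U(12, L)*(K + r(3)) = (1 - 1*12)*(-4102/627 + 3) = (1 - 12)*(-2221/627) = -11*(-2221/627) = 2221/57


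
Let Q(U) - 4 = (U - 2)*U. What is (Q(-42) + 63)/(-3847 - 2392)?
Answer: -1915/6239 ≈ -0.30694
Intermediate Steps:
Q(U) = 4 + U*(-2 + U) (Q(U) = 4 + (U - 2)*U = 4 + (-2 + U)*U = 4 + U*(-2 + U))
(Q(-42) + 63)/(-3847 - 2392) = ((4 + (-42)² - 2*(-42)) + 63)/(-3847 - 2392) = ((4 + 1764 + 84) + 63)/(-6239) = (1852 + 63)*(-1/6239) = 1915*(-1/6239) = -1915/6239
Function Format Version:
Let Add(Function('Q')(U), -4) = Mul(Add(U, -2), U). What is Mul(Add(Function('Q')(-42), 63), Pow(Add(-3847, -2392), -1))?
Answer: Rational(-1915, 6239) ≈ -0.30694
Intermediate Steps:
Function('Q')(U) = Add(4, Mul(U, Add(-2, U))) (Function('Q')(U) = Add(4, Mul(Add(U, -2), U)) = Add(4, Mul(Add(-2, U), U)) = Add(4, Mul(U, Add(-2, U))))
Mul(Add(Function('Q')(-42), 63), Pow(Add(-3847, -2392), -1)) = Mul(Add(Add(4, Pow(-42, 2), Mul(-2, -42)), 63), Pow(Add(-3847, -2392), -1)) = Mul(Add(Add(4, 1764, 84), 63), Pow(-6239, -1)) = Mul(Add(1852, 63), Rational(-1, 6239)) = Mul(1915, Rational(-1, 6239)) = Rational(-1915, 6239)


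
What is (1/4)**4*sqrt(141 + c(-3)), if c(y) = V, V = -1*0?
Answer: sqrt(141)/256 ≈ 0.046384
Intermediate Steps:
V = 0
c(y) = 0
(1/4)**4*sqrt(141 + c(-3)) = (1/4)**4*sqrt(141 + 0) = (1/4)**4*sqrt(141) = sqrt(141)/256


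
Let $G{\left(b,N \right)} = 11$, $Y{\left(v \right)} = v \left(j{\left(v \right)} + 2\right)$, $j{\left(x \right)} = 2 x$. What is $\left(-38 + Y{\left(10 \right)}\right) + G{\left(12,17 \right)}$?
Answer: $193$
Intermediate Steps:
$Y{\left(v \right)} = v \left(2 + 2 v\right)$ ($Y{\left(v \right)} = v \left(2 v + 2\right) = v \left(2 + 2 v\right)$)
$\left(-38 + Y{\left(10 \right)}\right) + G{\left(12,17 \right)} = \left(-38 + 2 \cdot 10 \left(1 + 10\right)\right) + 11 = \left(-38 + 2 \cdot 10 \cdot 11\right) + 11 = \left(-38 + 220\right) + 11 = 182 + 11 = 193$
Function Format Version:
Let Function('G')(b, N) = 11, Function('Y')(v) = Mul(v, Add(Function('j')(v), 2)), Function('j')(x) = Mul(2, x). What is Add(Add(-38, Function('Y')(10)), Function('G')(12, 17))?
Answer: 193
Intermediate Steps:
Function('Y')(v) = Mul(v, Add(2, Mul(2, v))) (Function('Y')(v) = Mul(v, Add(Mul(2, v), 2)) = Mul(v, Add(2, Mul(2, v))))
Add(Add(-38, Function('Y')(10)), Function('G')(12, 17)) = Add(Add(-38, Mul(2, 10, Add(1, 10))), 11) = Add(Add(-38, Mul(2, 10, 11)), 11) = Add(Add(-38, 220), 11) = Add(182, 11) = 193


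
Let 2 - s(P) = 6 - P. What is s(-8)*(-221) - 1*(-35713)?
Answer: 38365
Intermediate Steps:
s(P) = -4 + P (s(P) = 2 - (6 - P) = 2 + (-6 + P) = -4 + P)
s(-8)*(-221) - 1*(-35713) = (-4 - 8)*(-221) - 1*(-35713) = -12*(-221) + 35713 = 2652 + 35713 = 38365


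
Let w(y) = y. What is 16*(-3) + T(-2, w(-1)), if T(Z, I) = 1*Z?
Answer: -50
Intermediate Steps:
T(Z, I) = Z
16*(-3) + T(-2, w(-1)) = 16*(-3) - 2 = -48 - 2 = -50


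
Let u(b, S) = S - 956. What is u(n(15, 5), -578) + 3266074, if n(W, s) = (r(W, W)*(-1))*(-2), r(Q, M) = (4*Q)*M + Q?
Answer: 3264540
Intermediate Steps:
r(Q, M) = Q + 4*M*Q (r(Q, M) = 4*M*Q + Q = Q + 4*M*Q)
n(W, s) = 2*W*(1 + 4*W) (n(W, s) = ((W*(1 + 4*W))*(-1))*(-2) = -W*(1 + 4*W)*(-2) = 2*W*(1 + 4*W))
u(b, S) = -956 + S
u(n(15, 5), -578) + 3266074 = (-956 - 578) + 3266074 = -1534 + 3266074 = 3264540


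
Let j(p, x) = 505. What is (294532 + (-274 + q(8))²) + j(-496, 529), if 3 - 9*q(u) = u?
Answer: 30003838/81 ≈ 3.7042e+5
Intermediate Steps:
q(u) = ⅓ - u/9
(294532 + (-274 + q(8))²) + j(-496, 529) = (294532 + (-274 + (⅓ - ⅑*8))²) + 505 = (294532 + (-274 + (⅓ - 8/9))²) + 505 = (294532 + (-274 - 5/9)²) + 505 = (294532 + (-2471/9)²) + 505 = (294532 + 6105841/81) + 505 = 29962933/81 + 505 = 30003838/81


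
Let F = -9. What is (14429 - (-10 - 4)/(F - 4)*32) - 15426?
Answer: -13409/13 ≈ -1031.5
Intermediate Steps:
(14429 - (-10 - 4)/(F - 4)*32) - 15426 = (14429 - (-10 - 4)/(-9 - 4)*32) - 15426 = (14429 - (-14)/(-13)*32) - 15426 = (14429 - (-14)*(-1)/13*32) - 15426 = (14429 - 1*14/13*32) - 15426 = (14429 - 14/13*32) - 15426 = (14429 - 448/13) - 15426 = 187129/13 - 15426 = -13409/13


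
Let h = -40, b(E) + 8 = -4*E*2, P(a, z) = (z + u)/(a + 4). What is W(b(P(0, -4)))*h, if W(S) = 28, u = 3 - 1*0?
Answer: -1120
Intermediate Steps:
u = 3 (u = 3 + 0 = 3)
P(a, z) = (3 + z)/(4 + a) (P(a, z) = (z + 3)/(a + 4) = (3 + z)/(4 + a))
b(E) = -8 - 8*E (b(E) = -8 - 4*E*2 = -8 - 8*E)
W(b(P(0, -4)))*h = 28*(-40) = -1120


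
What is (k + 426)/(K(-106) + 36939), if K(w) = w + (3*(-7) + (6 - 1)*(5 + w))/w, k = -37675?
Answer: -1974197/1952412 ≈ -1.0112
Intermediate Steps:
K(w) = w + (4 + 5*w)/w (K(w) = w + (-21 + 5*(5 + w))/w = w + (-21 + (25 + 5*w))/w = w + (4 + 5*w)/w)
(k + 426)/(K(-106) + 36939) = (-37675 + 426)/((5 - 106 + 4/(-106)) + 36939) = -37249/((5 - 106 + 4*(-1/106)) + 36939) = -37249/((5 - 106 - 2/53) + 36939) = -37249/(-5355/53 + 36939) = -37249/1952412/53 = -37249*53/1952412 = -1974197/1952412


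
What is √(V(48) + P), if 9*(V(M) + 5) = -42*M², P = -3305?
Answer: I*√14062 ≈ 118.58*I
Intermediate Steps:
V(M) = -5 - 14*M²/3 (V(M) = -5 + (-42*M²)/9 = -5 - 14*M²/3)
√(V(48) + P) = √((-5 - 14/3*48²) - 3305) = √((-5 - 14/3*2304) - 3305) = √((-5 - 10752) - 3305) = √(-10757 - 3305) = √(-14062) = I*√14062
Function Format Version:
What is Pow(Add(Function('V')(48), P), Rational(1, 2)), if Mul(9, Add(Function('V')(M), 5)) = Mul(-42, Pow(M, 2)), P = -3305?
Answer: Mul(I, Pow(14062, Rational(1, 2))) ≈ Mul(118.58, I)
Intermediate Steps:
Function('V')(M) = Add(-5, Mul(Rational(-14, 3), Pow(M, 2))) (Function('V')(M) = Add(-5, Mul(Rational(1, 9), Mul(-42, Pow(M, 2)))) = Add(-5, Mul(Rational(-14, 3), Pow(M, 2))))
Pow(Add(Function('V')(48), P), Rational(1, 2)) = Pow(Add(Add(-5, Mul(Rational(-14, 3), Pow(48, 2))), -3305), Rational(1, 2)) = Pow(Add(Add(-5, Mul(Rational(-14, 3), 2304)), -3305), Rational(1, 2)) = Pow(Add(Add(-5, -10752), -3305), Rational(1, 2)) = Pow(Add(-10757, -3305), Rational(1, 2)) = Pow(-14062, Rational(1, 2)) = Mul(I, Pow(14062, Rational(1, 2)))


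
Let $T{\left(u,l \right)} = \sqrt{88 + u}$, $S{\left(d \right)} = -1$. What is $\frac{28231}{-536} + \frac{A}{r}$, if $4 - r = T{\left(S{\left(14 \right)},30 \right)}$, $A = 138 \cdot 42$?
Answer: $- \frac{14431025}{38056} - \frac{5796 \sqrt{87}}{71} \approx -1140.6$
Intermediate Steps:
$A = 5796$
$r = 4 - \sqrt{87}$ ($r = 4 - \sqrt{88 - 1} = 4 - \sqrt{87} \approx -5.3274$)
$\frac{28231}{-536} + \frac{A}{r} = \frac{28231}{-536} + \frac{5796}{4 - \sqrt{87}} = 28231 \left(- \frac{1}{536}\right) + \frac{5796}{4 - \sqrt{87}} = - \frac{28231}{536} + \frac{5796}{4 - \sqrt{87}}$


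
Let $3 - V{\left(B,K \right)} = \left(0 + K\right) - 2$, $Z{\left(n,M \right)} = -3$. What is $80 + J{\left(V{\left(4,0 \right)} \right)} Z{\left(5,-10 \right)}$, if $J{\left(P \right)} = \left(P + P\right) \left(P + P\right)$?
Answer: $-220$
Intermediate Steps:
$V{\left(B,K \right)} = 5 - K$ ($V{\left(B,K \right)} = 3 - \left(\left(0 + K\right) - 2\right) = 3 - \left(K - 2\right) = 3 - \left(-2 + K\right) = 5 - K$)
$J{\left(P \right)} = 4 P^{2}$ ($J{\left(P \right)} = 2 P 2 P = 4 P^{2}$)
$80 + J{\left(V{\left(4,0 \right)} \right)} Z{\left(5,-10 \right)} = 80 + 4 \left(5 - 0\right)^{2} \left(-3\right) = 80 + 4 \left(5 + 0\right)^{2} \left(-3\right) = 80 + 4 \cdot 5^{2} \left(-3\right) = 80 + 4 \cdot 25 \left(-3\right) = 80 + 100 \left(-3\right) = 80 - 300 = -220$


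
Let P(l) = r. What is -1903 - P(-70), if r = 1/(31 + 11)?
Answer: -79927/42 ≈ -1903.0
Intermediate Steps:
r = 1/42 ≈ 0.023810
P(l) = 1/42
-1903 - P(-70) = -1903 - 1*1/42 = -1903 - 1/42 = -79927/42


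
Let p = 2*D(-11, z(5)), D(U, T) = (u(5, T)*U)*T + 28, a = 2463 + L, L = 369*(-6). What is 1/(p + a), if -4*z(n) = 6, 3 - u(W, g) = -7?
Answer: 1/635 ≈ 0.0015748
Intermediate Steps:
L = -2214
u(W, g) = 10 (u(W, g) = 3 - 1*(-7) = 3 + 7 = 10)
a = 249 (a = 2463 - 2214 = 249)
z(n) = -3/2 (z(n) = -¼*6 = -3/2)
D(U, T) = 28 + 10*T*U (D(U, T) = (10*U)*T + 28 = 10*T*U + 28 = 28 + 10*T*U)
p = 386 (p = 2*(28 + 10*(-3/2)*(-11)) = 2*(28 + 165) = 2*193 = 386)
1/(p + a) = 1/(386 + 249) = 1/635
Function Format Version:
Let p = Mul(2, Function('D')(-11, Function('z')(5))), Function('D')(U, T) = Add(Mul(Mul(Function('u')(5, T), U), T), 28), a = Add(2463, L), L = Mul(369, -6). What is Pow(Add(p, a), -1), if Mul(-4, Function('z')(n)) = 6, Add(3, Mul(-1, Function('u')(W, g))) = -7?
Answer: Rational(1, 635) ≈ 0.0015748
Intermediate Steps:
L = -2214
Function('u')(W, g) = 10 (Function('u')(W, g) = Add(3, Mul(-1, -7)) = Add(3, 7) = 10)
a = 249 (a = Add(2463, -2214) = 249)
Function('z')(n) = Rational(-3, 2) (Function('z')(n) = Mul(Rational(-1, 4), 6) = Rational(-3, 2))
Function('D')(U, T) = Add(28, Mul(10, T, U)) (Function('D')(U, T) = Add(Mul(Mul(10, U), T), 28) = Add(Mul(10, T, U), 28) = Add(28, Mul(10, T, U)))
p = 386 (p = Mul(2, Add(28, Mul(10, Rational(-3, 2), -11))) = Mul(2, Add(28, 165)) = Mul(2, 193) = 386)
Pow(Add(p, a), -1) = Pow(Add(386, 249), -1) = Pow(635, -1) = Rational(1, 635)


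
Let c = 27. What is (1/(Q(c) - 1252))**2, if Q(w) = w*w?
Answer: 1/273529 ≈ 3.6559e-6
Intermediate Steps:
Q(w) = w**2
(1/(Q(c) - 1252))**2 = (1/(27**2 - 1252))**2 = (1/(729 - 1252))**2 = (1/(-523))**2 = (-1/523)**2 = 1/273529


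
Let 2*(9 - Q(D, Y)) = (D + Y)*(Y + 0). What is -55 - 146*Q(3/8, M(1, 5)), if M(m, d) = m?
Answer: -10149/8 ≈ -1268.6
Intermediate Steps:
Q(D, Y) = 9 - Y*(D + Y)/2 (Q(D, Y) = 9 - (D + Y)*(Y + 0)/2 = 9 - (D + Y)*Y/2 = 9 - Y*(D + Y)/2)
-55 - 146*Q(3/8, M(1, 5)) = -55 - 146*(9 - ½*1² - ½*3/8*1) = -55 - 146*(9 - ½*1 - ½*3*(⅛)*1) = -55 - 146*(9 - ½ - ½*3/8*1) = -55 - 146*(9 - ½ - 3/16) = -55 - 146*133/16 = -55 - 9709/8 = -10149/8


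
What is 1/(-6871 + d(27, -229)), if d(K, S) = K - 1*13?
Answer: -1/6857 ≈ -0.00014584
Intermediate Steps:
d(K, S) = -13 + K (d(K, S) = K - 13 = -13 + K)
1/(-6871 + d(27, -229)) = 1/(-6871 + (-13 + 27)) = 1/(-6871 + 14) = 1/(-6857) = -1/6857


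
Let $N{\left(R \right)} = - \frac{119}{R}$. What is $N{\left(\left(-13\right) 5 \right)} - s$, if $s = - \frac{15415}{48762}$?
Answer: $\frac{6804653}{3169530} \approx 2.1469$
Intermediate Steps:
$s = - \frac{15415}{48762}$ ($s = \left(-15415\right) \frac{1}{48762} = - \frac{15415}{48762} \approx -0.31613$)
$N{\left(\left(-13\right) 5 \right)} - s = - \frac{119}{\left(-13\right) 5} - - \frac{15415}{48762} = - \frac{119}{-65} + \frac{15415}{48762} = \left(-119\right) \left(- \frac{1}{65}\right) + \frac{15415}{48762} = \frac{119}{65} + \frac{15415}{48762} = \frac{6804653}{3169530}$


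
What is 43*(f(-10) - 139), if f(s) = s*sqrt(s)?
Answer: -5977 - 430*I*sqrt(10) ≈ -5977.0 - 1359.8*I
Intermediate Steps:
f(s) = s**(3/2)
43*(f(-10) - 139) = 43*((-10)**(3/2) - 139) = 43*(-10*I*sqrt(10) - 139) = 43*(-139 - 10*I*sqrt(10)) = -5977 - 430*I*sqrt(10)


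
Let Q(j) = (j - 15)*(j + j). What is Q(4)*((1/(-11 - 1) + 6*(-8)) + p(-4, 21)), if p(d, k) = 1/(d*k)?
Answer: 88880/21 ≈ 4232.4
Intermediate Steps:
Q(j) = 2*j*(-15 + j) (Q(j) = (-15 + j)*(2*j) = 2*j*(-15 + j))
Q(4)*((1/(-11 - 1) + 6*(-8)) + p(-4, 21)) = (2*4*(-15 + 4))*((1/(-11 - 1) + 6*(-8)) + 1/(-4*21)) = (2*4*(-11))*((1/(-12) - 48) - 1/4*1/21) = -88*((-1/12 - 48) - 1/84) = -88*(-577/12 - 1/84) = -88*(-1010/21) = 88880/21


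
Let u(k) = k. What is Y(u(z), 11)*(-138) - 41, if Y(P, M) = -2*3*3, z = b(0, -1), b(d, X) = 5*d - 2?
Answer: 2443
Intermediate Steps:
b(d, X) = -2 + 5*d
z = -2 (z = -2 + 5*0 = -2 + 0 = -2)
Y(P, M) = -18 (Y(P, M) = -6*3 = -18)
Y(u(z), 11)*(-138) - 41 = -18*(-138) - 41 = 2484 - 41 = 2443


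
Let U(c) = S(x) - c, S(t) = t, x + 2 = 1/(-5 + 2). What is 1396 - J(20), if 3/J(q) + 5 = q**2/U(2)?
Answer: 1765979/1265 ≈ 1396.0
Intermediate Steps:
x = -7/3 (x = -2 + 1/(-5 + 2) = -2 + 1/(-3) = -2 - 1/3 = -7/3 ≈ -2.3333)
U(c) = -7/3 - c
J(q) = 3/(-5 - 3*q**2/13) (J(q) = 3/(-5 + q**2/(-7/3 - 1*2)) = 3/(-5 + q**2/(-7/3 - 2)) = 3/(-5 + q**2/(-13/3)) = 3/(-5 - 3*q**2/13))
1396 - J(20) = 1396 - (-39)/(65 + 3*20**2) = 1396 - (-39)/(65 + 3*400) = 1396 - (-39)/(65 + 1200) = 1396 - (-39)/1265 = 1396 - 1*(-39/1265) = 1396 + 39/1265 = 1765979/1265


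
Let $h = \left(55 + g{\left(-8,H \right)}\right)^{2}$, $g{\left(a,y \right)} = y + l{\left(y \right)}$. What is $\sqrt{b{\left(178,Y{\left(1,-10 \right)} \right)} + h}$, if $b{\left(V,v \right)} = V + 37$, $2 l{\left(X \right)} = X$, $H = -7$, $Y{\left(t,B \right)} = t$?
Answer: $\frac{\sqrt{8781}}{2} \approx 46.854$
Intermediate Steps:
$l{\left(X \right)} = \frac{X}{2}$
$g{\left(a,y \right)} = \frac{3 y}{2}$ ($g{\left(a,y \right)} = y + \frac{y}{2} = \frac{3 y}{2}$)
$b{\left(V,v \right)} = 37 + V$
$h = \frac{7921}{4}$ ($h = \left(55 + \frac{3}{2} \left(-7\right)\right)^{2} = \left(55 - \frac{21}{2}\right)^{2} = \left(\frac{89}{2}\right)^{2} = \frac{7921}{4} \approx 1980.3$)
$\sqrt{b{\left(178,Y{\left(1,-10 \right)} \right)} + h} = \sqrt{\left(37 + 178\right) + \frac{7921}{4}} = \sqrt{215 + \frac{7921}{4}} = \sqrt{\frac{8781}{4}} = \frac{\sqrt{8781}}{2}$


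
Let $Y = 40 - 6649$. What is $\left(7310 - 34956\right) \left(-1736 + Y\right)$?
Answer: $230705870$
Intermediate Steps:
$Y = -6609$ ($Y = 40 - 6649 = -6609$)
$\left(7310 - 34956\right) \left(-1736 + Y\right) = \left(7310 - 34956\right) \left(-1736 - 6609\right) = \left(-27646\right) \left(-8345\right) = 230705870$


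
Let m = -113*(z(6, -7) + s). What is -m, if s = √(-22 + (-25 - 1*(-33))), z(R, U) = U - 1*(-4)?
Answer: -339 + 113*I*√14 ≈ -339.0 + 422.81*I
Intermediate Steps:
z(R, U) = 4 + U (z(R, U) = U + 4 = 4 + U)
s = I*√14 (s = √(-22 + (-25 + 33)) = √(-22 + 8) = √(-14) = I*√14 ≈ 3.7417*I)
m = 339 - 113*I*√14 (m = -113*((4 - 7) + I*√14) = -113*(-3 + I*√14) = 339 - 113*I*√14 ≈ 339.0 - 422.81*I)
-m = -(339 - 113*I*√14) = -339 + 113*I*√14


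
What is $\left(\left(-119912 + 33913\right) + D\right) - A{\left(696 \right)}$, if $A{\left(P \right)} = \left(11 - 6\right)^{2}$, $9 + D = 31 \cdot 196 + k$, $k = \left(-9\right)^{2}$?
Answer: $-79876$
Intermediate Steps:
$k = 81$
$D = 6148$ ($D = -9 + \left(31 \cdot 196 + 81\right) = -9 + \left(6076 + 81\right) = -9 + 6157 = 6148$)
$A{\left(P \right)} = 25$ ($A{\left(P \right)} = 5^{2} = 25$)
$\left(\left(-119912 + 33913\right) + D\right) - A{\left(696 \right)} = \left(\left(-119912 + 33913\right) + 6148\right) - 25 = \left(-85999 + 6148\right) - 25 = -79851 - 25 = -79876$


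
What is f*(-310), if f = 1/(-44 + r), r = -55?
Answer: 310/99 ≈ 3.1313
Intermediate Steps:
f = -1/99 (f = 1/(-44 - 55) = 1/(-99) = -1/99 ≈ -0.010101)
f*(-310) = -1/99*(-310) = 310/99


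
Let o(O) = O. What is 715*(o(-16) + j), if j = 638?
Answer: 444730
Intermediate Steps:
715*(o(-16) + j) = 715*(-16 + 638) = 715*622 = 444730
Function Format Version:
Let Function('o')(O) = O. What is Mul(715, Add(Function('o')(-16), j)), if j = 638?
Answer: 444730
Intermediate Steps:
Mul(715, Add(Function('o')(-16), j)) = Mul(715, Add(-16, 638)) = Mul(715, 622) = 444730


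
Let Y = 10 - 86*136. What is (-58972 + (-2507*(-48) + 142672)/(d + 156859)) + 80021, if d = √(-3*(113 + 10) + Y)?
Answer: 32371675310421/1537797371 - 16438*I*√12055/1537797371 ≈ 21051.0 - 0.0011736*I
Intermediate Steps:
Y = -11686 (Y = 10 - 11696 = -11686)
d = I*√12055 (d = √(-3*(113 + 10) - 11686) = √(-3*123 - 11686) = √(-369 - 11686) = √(-12055) = I*√12055 ≈ 109.8*I)
(-58972 + (-2507*(-48) + 142672)/(d + 156859)) + 80021 = (-58972 + (-2507*(-48) + 142672)/(I*√12055 + 156859)) + 80021 = (-58972 + (120336 + 142672)/(156859 + I*√12055)) + 80021 = (-58972 + 263008/(156859 + I*√12055)) + 80021 = 21049 + 263008/(156859 + I*√12055)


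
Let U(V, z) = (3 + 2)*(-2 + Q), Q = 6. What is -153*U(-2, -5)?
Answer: -3060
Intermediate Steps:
U(V, z) = 20 (U(V, z) = (3 + 2)*(-2 + 6) = 5*4 = 20)
-153*U(-2, -5) = -153*20 = -3060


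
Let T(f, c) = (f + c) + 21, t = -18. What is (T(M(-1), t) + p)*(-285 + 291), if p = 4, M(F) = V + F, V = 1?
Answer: 42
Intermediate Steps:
M(F) = 1 + F
T(f, c) = 21 + c + f (T(f, c) = (c + f) + 21 = 21 + c + f)
(T(M(-1), t) + p)*(-285 + 291) = ((21 - 18 + (1 - 1)) + 4)*(-285 + 291) = ((21 - 18 + 0) + 4)*6 = (3 + 4)*6 = 7*6 = 42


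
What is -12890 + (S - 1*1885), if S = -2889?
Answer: -17664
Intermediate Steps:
-12890 + (S - 1*1885) = -12890 + (-2889 - 1*1885) = -12890 + (-2889 - 1885) = -12890 - 4774 = -17664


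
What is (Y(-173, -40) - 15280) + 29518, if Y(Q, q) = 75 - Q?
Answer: 14486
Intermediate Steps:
(Y(-173, -40) - 15280) + 29518 = ((75 - 1*(-173)) - 15280) + 29518 = ((75 + 173) - 15280) + 29518 = (248 - 15280) + 29518 = -15032 + 29518 = 14486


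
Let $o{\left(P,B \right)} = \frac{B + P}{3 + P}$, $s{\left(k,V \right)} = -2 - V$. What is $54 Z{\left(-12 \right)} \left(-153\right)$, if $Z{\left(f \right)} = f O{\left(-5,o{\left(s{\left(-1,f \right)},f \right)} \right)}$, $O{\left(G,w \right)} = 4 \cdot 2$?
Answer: $793152$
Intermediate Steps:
$o{\left(P,B \right)} = \frac{B + P}{3 + P}$
$O{\left(G,w \right)} = 8$
$Z{\left(f \right)} = 8 f$ ($Z{\left(f \right)} = f 8 = 8 f$)
$54 Z{\left(-12 \right)} \left(-153\right) = 54 \cdot 8 \left(-12\right) \left(-153\right) = 54 \left(-96\right) \left(-153\right) = \left(-5184\right) \left(-153\right) = 793152$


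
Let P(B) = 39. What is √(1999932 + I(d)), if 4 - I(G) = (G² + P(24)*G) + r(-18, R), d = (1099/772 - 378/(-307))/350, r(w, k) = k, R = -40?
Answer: √280851068276181198631/11850200 ≈ 1414.2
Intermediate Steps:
d = 89887/11850200 (d = (1099*(1/772) - 378*(-1/307))*(1/350) = (1099/772 + 378/307)*(1/350) = (629209/237004)*(1/350) = 89887/11850200 ≈ 0.0075853)
I(G) = 44 - G² - 39*G (I(G) = 4 - ((G² + 39*G) - 40) = 4 - (-40 + G² + 39*G) = 4 + (40 - G² - 39*G) = 44 - G² - 39*G)
√(1999932 + I(d)) = √(1999932 + (44 - (89887/11850200)² - 39*89887/11850200)) = √(1999932 + (44 - 1*8079672769/140427240040000 - 3505593/11850200)) = √(1999932 + (44 - 8079672769/140427240040000 - 3505593/11850200)) = √(1999932 + 6137248503918631/140427240040000) = √(280851068276181198631/140427240040000) = √280851068276181198631/11850200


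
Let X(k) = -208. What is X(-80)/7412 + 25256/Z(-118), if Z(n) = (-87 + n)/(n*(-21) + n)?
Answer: -538763508/1853 ≈ -2.9075e+5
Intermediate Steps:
Z(n) = -(-87 + n)/(20*n) (Z(n) = (-87 + n)/(-21*n + n) = (-87 + n)/((-20*n)) = (-87 + n)*(-1/(20*n)) = -(-87 + n)/(20*n))
X(-80)/7412 + 25256/Z(-118) = -208/7412 + 25256/(((1/20)*(87 - 1*(-118))/(-118))) = -208*1/7412 + 25256/(((1/20)*(-1/118)*(87 + 118))) = -52/1853 + 25256/(((1/20)*(-1/118)*205)) = -52/1853 + 25256/(-41/472) = -52/1853 + 25256*(-472/41) = -52/1853 - 290752 = -538763508/1853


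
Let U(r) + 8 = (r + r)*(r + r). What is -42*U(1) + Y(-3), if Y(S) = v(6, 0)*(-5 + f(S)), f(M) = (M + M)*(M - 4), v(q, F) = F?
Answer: 168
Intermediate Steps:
U(r) = -8 + 4*r**2 (U(r) = -8 + (r + r)*(r + r) = -8 + (2*r)*(2*r) = -8 + 4*r**2)
f(M) = 2*M*(-4 + M) (f(M) = (2*M)*(-4 + M) = 2*M*(-4 + M))
Y(S) = 0 (Y(S) = 0*(-5 + 2*S*(-4 + S)) = 0)
-42*U(1) + Y(-3) = -42*(-8 + 4*1**2) + 0 = -42*(-8 + 4*1) + 0 = -42*(-8 + 4) + 0 = -42*(-4) + 0 = 168 + 0 = 168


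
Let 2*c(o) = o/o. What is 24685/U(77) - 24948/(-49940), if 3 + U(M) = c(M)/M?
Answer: -4314429763/523235 ≈ -8245.7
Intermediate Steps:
c(o) = ½ (c(o) = (o/o)/2 = (½)*1 = ½)
U(M) = -3 + 1/(2*M)
24685/U(77) - 24948/(-49940) = 24685/(-3 + (½)/77) - 24948/(-49940) = 24685/(-3 + (½)*(1/77)) - 24948*(-1/49940) = 24685/(-3 + 1/154) + 567/1135 = 24685/(-461/154) + 567/1135 = 24685*(-154/461) + 567/1135 = -3801490/461 + 567/1135 = -4314429763/523235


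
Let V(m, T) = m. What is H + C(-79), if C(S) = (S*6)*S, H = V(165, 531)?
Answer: 37611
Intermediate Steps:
H = 165
C(S) = 6*S² (C(S) = (6*S)*S = 6*S²)
H + C(-79) = 165 + 6*(-79)² = 165 + 6*6241 = 165 + 37446 = 37611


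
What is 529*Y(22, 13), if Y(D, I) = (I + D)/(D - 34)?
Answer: -18515/12 ≈ -1542.9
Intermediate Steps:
Y(D, I) = (D + I)/(-34 + D)
529*Y(22, 13) = 529*((22 + 13)/(-34 + 22)) = 529*(35/(-12)) = 529*(-1/12*35) = 529*(-35/12) = -18515/12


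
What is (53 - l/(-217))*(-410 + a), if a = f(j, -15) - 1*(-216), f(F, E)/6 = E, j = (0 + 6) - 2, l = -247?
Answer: -3196136/217 ≈ -14729.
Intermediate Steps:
j = 4 (j = 6 - 2 = 4)
f(F, E) = 6*E
a = 126 (a = 6*(-15) - 1*(-216) = -90 + 216 = 126)
(53 - l/(-217))*(-410 + a) = (53 - (-247)/(-217))*(-410 + 126) = (53 - (-247)*(-1)/217)*(-284) = (53 - 1*247/217)*(-284) = (53 - 247/217)*(-284) = (11254/217)*(-284) = -3196136/217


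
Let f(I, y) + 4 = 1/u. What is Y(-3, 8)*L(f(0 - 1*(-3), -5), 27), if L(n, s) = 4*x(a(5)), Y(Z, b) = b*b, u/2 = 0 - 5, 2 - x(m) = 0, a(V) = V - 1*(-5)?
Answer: 512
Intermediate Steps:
a(V) = 5 + V (a(V) = V + 5 = 5 + V)
x(m) = 2 (x(m) = 2 - 1*0 = 2 + 0 = 2)
u = -10 (u = 2*(0 - 5) = 2*(-5) = -10)
f(I, y) = -41/10 (f(I, y) = -4 + 1/(-10) = -4 - ⅒ = -41/10)
Y(Z, b) = b²
L(n, s) = 8 (L(n, s) = 4*2 = 8)
Y(-3, 8)*L(f(0 - 1*(-3), -5), 27) = 8²*8 = 64*8 = 512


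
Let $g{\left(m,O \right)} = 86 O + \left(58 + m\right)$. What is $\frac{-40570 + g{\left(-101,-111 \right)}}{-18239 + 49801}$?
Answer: $- \frac{50159}{31562} \approx -1.5892$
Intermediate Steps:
$g{\left(m,O \right)} = 58 + m + 86 O$
$\frac{-40570 + g{\left(-101,-111 \right)}}{-18239 + 49801} = \frac{-40570 + \left(58 - 101 + 86 \left(-111\right)\right)}{-18239 + 49801} = \frac{-40570 - 9589}{31562} = \left(-40570 - 9589\right) \frac{1}{31562} = \left(-50159\right) \frac{1}{31562} = - \frac{50159}{31562}$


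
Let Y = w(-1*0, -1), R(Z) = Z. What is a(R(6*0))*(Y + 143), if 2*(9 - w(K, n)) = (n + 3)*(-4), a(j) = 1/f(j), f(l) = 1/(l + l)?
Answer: 0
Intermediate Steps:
f(l) = 1/(2*l)
a(j) = 2*j (a(j) = 1/(1/(2*j)) = 2*j)
w(K, n) = 15 + 2*n (w(K, n) = 9 - (n + 3)*(-4)/2 = 9 - (3 + n)*(-4)/2 = 9 - (-12 - 4*n)/2 = 9 + (6 + 2*n) = 15 + 2*n)
Y = 13 (Y = 15 + 2*(-1) = 15 - 2 = 13)
a(R(6*0))*(Y + 143) = (2*(6*0))*(13 + 143) = (2*0)*156 = 0*156 = 0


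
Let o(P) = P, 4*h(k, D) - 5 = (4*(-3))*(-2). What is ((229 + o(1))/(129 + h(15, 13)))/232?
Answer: 23/3161 ≈ 0.0072762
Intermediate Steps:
h(k, D) = 29/4 (h(k, D) = 5/4 + ((4*(-3))*(-2))/4 = 5/4 + (-12*(-2))/4 = 5/4 + (¼)*24 = 5/4 + 6 = 29/4)
((229 + o(1))/(129 + h(15, 13)))/232 = ((229 + 1)/(129 + 29/4))/232 = (230/(545/4))*(1/232) = (230*(4/545))*(1/232) = (184/109)*(1/232) = 23/3161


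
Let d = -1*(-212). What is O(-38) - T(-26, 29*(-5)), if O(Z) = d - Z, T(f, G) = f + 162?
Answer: 114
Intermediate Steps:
d = 212
T(f, G) = 162 + f
O(Z) = 212 - Z
O(-38) - T(-26, 29*(-5)) = (212 - 1*(-38)) - (162 - 26) = (212 + 38) - 1*136 = 250 - 136 = 114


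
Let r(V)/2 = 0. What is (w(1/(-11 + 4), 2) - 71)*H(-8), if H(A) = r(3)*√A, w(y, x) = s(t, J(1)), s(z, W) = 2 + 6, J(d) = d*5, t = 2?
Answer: 0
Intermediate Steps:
J(d) = 5*d
r(V) = 0 (r(V) = 2*0 = 0)
s(z, W) = 8
w(y, x) = 8
H(A) = 0 (H(A) = 0*√A = 0)
(w(1/(-11 + 4), 2) - 71)*H(-8) = (8 - 71)*0 = -63*0 = 0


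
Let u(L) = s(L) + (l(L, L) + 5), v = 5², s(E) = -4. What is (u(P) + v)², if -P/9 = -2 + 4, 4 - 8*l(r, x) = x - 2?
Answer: 841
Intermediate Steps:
l(r, x) = ¾ - x/8 (l(r, x) = ½ - (x - 2)/8 = ½ - (-2 + x)/8 = ½ + (¼ - x/8) = ¾ - x/8)
P = -18 (P = -9*(-2 + 4) = -9*2 = -18)
v = 25
u(L) = 7/4 - L/8 (u(L) = -4 + ((¾ - L/8) + 5) = -4 + (23/4 - L/8) = 7/4 - L/8)
(u(P) + v)² = ((7/4 - ⅛*(-18)) + 25)² = ((7/4 + 9/4) + 25)² = (4 + 25)² = 29² = 841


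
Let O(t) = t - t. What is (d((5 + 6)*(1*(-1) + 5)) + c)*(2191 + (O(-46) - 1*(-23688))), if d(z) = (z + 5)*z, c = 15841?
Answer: 465744363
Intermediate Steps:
O(t) = 0
d(z) = z*(5 + z) (d(z) = (5 + z)*z = z*(5 + z))
(d((5 + 6)*(1*(-1) + 5)) + c)*(2191 + (O(-46) - 1*(-23688))) = (((5 + 6)*(1*(-1) + 5))*(5 + (5 + 6)*(1*(-1) + 5)) + 15841)*(2191 + (0 - 1*(-23688))) = ((11*(-1 + 5))*(5 + 11*(-1 + 5)) + 15841)*(2191 + (0 + 23688)) = ((11*4)*(5 + 11*4) + 15841)*(2191 + 23688) = (44*(5 + 44) + 15841)*25879 = (44*49 + 15841)*25879 = (2156 + 15841)*25879 = 17997*25879 = 465744363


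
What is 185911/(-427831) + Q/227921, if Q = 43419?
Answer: -23797026842/97511669351 ≈ -0.24404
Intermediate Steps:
185911/(-427831) + Q/227921 = 185911/(-427831) + 43419/227921 = 185911*(-1/427831) + 43419*(1/227921) = -185911/427831 + 43419/227921 = -23797026842/97511669351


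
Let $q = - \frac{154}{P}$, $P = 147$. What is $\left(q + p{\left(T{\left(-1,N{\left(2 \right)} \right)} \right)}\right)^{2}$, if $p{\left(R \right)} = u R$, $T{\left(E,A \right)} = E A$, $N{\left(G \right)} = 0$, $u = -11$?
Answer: $\frac{484}{441} \approx 1.0975$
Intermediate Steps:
$T{\left(E,A \right)} = A E$
$p{\left(R \right)} = - 11 R$
$q = - \frac{22}{21}$ ($q = - \frac{154}{147} = \left(-154\right) \frac{1}{147} = - \frac{22}{21} \approx -1.0476$)
$\left(q + p{\left(T{\left(-1,N{\left(2 \right)} \right)} \right)}\right)^{2} = \left(- \frac{22}{21} - 11 \cdot 0 \left(-1\right)\right)^{2} = \left(- \frac{22}{21} - 0\right)^{2} = \left(- \frac{22}{21} + 0\right)^{2} = \left(- \frac{22}{21}\right)^{2} = \frac{484}{441}$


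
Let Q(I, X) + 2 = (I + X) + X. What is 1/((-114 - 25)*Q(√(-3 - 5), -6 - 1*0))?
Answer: 7/14178 + I*√2/14178 ≈ 0.00049372 + 9.9747e-5*I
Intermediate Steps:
Q(I, X) = -2 + I + 2*X (Q(I, X) = -2 + ((I + X) + X) = -2 + (I + 2*X) = -2 + I + 2*X)
1/((-114 - 25)*Q(√(-3 - 5), -6 - 1*0)) = 1/((-114 - 25)*(-2 + √(-3 - 5) + 2*(-6 - 1*0))) = 1/(-139*(-2 + √(-8) + 2*(-6 + 0))) = 1/(-139*(-2 + 2*I*√2 + 2*(-6))) = 1/(-139*(-2 + 2*I*√2 - 12)) = 1/(-139*(-14 + 2*I*√2)) = 1/(1946 - 278*I*√2)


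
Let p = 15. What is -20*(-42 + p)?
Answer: 540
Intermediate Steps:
-20*(-42 + p) = -20*(-42 + 15) = -20*(-27) = 540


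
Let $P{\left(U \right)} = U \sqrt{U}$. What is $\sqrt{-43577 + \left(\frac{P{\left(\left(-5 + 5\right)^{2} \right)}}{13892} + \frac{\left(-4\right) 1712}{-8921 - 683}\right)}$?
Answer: $\frac{3 i \sqrt{11625185}}{49} \approx 208.75 i$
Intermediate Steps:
$P{\left(U \right)} = U^{\frac{3}{2}}$
$\sqrt{-43577 + \left(\frac{P{\left(\left(-5 + 5\right)^{2} \right)}}{13892} + \frac{\left(-4\right) 1712}{-8921 - 683}\right)} = \sqrt{-43577 + \left(\frac{\left(\left(-5 + 5\right)^{2}\right)^{\frac{3}{2}}}{13892} + \frac{\left(-4\right) 1712}{-8921 - 683}\right)} = \sqrt{-43577 + \left(\left(0^{2}\right)^{\frac{3}{2}} \cdot \frac{1}{13892} - \frac{6848}{-9604}\right)} = \sqrt{-43577 + \left(0^{\frac{3}{2}} \cdot \frac{1}{13892} - - \frac{1712}{2401}\right)} = \sqrt{-43577 + \left(0 \cdot \frac{1}{13892} + \frac{1712}{2401}\right)} = \sqrt{-43577 + \left(0 + \frac{1712}{2401}\right)} = \sqrt{-43577 + \frac{1712}{2401}} = \sqrt{- \frac{104626665}{2401}} = \frac{3 i \sqrt{11625185}}{49}$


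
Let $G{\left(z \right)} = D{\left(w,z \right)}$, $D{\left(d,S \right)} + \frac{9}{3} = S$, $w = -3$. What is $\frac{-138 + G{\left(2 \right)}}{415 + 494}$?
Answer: $- \frac{139}{909} \approx -0.15292$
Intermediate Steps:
$D{\left(d,S \right)} = -3 + S$
$G{\left(z \right)} = -3 + z$
$\frac{-138 + G{\left(2 \right)}}{415 + 494} = \frac{-138 + \left(-3 + 2\right)}{415 + 494} = \frac{-138 - 1}{909} = \left(-139\right) \frac{1}{909} = - \frac{139}{909}$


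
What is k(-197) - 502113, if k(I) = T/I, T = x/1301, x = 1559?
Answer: -128690057120/256297 ≈ -5.0211e+5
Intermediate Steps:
T = 1559/1301 ≈ 1.1983
k(I) = 1559/(1301*I)
k(-197) - 502113 = (1559/1301)/(-197) - 502113 = (1559/1301)*(-1/197) - 502113 = -1559/256297 - 502113 = -128690057120/256297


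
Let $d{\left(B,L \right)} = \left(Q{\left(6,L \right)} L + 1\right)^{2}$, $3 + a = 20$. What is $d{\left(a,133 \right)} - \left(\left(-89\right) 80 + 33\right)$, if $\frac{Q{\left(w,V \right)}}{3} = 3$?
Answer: $1442291$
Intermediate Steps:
$a = 17$ ($a = -3 + 20 = 17$)
$Q{\left(w,V \right)} = 9$ ($Q{\left(w,V \right)} = 3 \cdot 3 = 9$)
$d{\left(B,L \right)} = \left(1 + 9 L\right)^{2}$ ($d{\left(B,L \right)} = \left(9 L + 1\right)^{2} = \left(1 + 9 L\right)^{2}$)
$d{\left(a,133 \right)} - \left(\left(-89\right) 80 + 33\right) = \left(1 + 9 \cdot 133\right)^{2} - \left(\left(-89\right) 80 + 33\right) = \left(1 + 1197\right)^{2} - \left(-7120 + 33\right) = 1198^{2} - -7087 = 1435204 + 7087 = 1442291$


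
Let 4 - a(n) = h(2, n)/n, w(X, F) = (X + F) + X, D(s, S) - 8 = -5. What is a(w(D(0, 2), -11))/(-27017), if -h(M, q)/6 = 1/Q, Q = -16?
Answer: -163/1080680 ≈ -0.00015083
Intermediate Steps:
D(s, S) = 3 (D(s, S) = 8 - 5 = 3)
h(M, q) = 3/8 (h(M, q) = -6/(-16) = -6*(-1/16) = 3/8)
w(X, F) = F + 2*X (w(X, F) = (F + X) + X = F + 2*X)
a(n) = 4 - 3/(8*n)
a(w(D(0, 2), -11))/(-27017) = (4 - 3/(8*(-11 + 2*3)))/(-27017) = (4 - 3/(8*(-11 + 6)))*(-1/27017) = (4 - 3/8/(-5))*(-1/27017) = (4 - 3/8*(-⅕))*(-1/27017) = (4 + 3/40)*(-1/27017) = (163/40)*(-1/27017) = -163/1080680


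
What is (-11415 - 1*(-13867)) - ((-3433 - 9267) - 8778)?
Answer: 23930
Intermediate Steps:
(-11415 - 1*(-13867)) - ((-3433 - 9267) - 8778) = (-11415 + 13867) - (-12700 - 8778) = 2452 - 1*(-21478) = 2452 + 21478 = 23930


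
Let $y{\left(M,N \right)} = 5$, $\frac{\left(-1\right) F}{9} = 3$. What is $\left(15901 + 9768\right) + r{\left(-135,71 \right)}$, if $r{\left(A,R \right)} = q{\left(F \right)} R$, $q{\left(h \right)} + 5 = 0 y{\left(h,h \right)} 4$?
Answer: $25314$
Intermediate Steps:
$F = -27$ ($F = \left(-9\right) 3 = -27$)
$q{\left(h \right)} = -5$ ($q{\left(h \right)} = -5 + 0 \cdot 5 \cdot 4 = -5 + 0 \cdot 4 = -5 + 0 = -5$)
$r{\left(A,R \right)} = - 5 R$
$\left(15901 + 9768\right) + r{\left(-135,71 \right)} = \left(15901 + 9768\right) - 355 = 25669 - 355 = 25314$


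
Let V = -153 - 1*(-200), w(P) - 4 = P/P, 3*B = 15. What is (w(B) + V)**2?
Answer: 2704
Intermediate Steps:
B = 5 (B = (1/3)*15 = 5)
w(P) = 5 (w(P) = 4 + P/P = 4 + 1 = 5)
V = 47 (V = -153 + 200 = 47)
(w(B) + V)**2 = (5 + 47)**2 = 52**2 = 2704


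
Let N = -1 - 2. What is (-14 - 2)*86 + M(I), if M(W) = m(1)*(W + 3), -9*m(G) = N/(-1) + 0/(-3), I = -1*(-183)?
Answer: -1438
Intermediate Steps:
N = -3
I = 183
m(G) = -1/3 (m(G) = -(-3/(-1) + 0/(-3))/9 = -(-3*(-1) + 0*(-1/3))/9 = -(3 + 0)/9 = -1/9*3 = -1/3)
M(W) = -1 - W/3 (M(W) = -(W + 3)/3 = -(3 + W)/3 = -1 - W/3)
(-14 - 2)*86 + M(I) = (-14 - 2)*86 + (-1 - 1/3*183) = -16*86 + (-1 - 61) = -1376 - 62 = -1438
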